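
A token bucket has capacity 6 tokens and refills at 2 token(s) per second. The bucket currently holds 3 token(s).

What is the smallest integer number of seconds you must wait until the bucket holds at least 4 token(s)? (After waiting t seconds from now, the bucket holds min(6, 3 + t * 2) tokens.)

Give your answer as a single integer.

Answer: 1

Derivation:
Need 3 + t * 2 >= 4, so t >= 1/2.
Smallest integer t = ceil(1/2) = 1.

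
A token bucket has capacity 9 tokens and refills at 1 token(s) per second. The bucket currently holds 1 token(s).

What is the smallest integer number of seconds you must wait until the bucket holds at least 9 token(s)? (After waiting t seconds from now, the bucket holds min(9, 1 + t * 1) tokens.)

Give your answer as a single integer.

Answer: 8

Derivation:
Need 1 + t * 1 >= 9, so t >= 8/1.
Smallest integer t = ceil(8/1) = 8.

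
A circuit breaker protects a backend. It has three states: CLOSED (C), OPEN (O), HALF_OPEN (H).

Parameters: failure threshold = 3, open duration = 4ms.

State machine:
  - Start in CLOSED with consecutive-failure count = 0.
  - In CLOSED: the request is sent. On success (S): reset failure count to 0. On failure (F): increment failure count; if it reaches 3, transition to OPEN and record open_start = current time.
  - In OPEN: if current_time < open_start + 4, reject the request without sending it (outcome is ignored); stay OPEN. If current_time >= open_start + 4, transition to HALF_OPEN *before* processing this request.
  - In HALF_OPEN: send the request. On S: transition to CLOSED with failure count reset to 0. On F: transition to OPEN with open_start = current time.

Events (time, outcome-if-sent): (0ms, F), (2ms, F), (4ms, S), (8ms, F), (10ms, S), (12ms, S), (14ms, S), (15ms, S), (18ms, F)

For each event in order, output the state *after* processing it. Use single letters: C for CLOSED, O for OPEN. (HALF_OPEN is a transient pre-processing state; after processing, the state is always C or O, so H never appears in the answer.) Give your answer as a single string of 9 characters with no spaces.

State after each event:
  event#1 t=0ms outcome=F: state=CLOSED
  event#2 t=2ms outcome=F: state=CLOSED
  event#3 t=4ms outcome=S: state=CLOSED
  event#4 t=8ms outcome=F: state=CLOSED
  event#5 t=10ms outcome=S: state=CLOSED
  event#6 t=12ms outcome=S: state=CLOSED
  event#7 t=14ms outcome=S: state=CLOSED
  event#8 t=15ms outcome=S: state=CLOSED
  event#9 t=18ms outcome=F: state=CLOSED

Answer: CCCCCCCCC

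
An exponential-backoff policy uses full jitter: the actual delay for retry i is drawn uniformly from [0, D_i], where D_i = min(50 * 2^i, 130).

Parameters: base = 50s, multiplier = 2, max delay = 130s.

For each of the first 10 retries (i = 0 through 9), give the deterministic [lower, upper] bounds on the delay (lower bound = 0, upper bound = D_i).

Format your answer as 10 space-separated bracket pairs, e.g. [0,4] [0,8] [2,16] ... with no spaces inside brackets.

Computing bounds per retry:
  i=0: D_i=min(50*2^0,130)=50, bounds=[0,50]
  i=1: D_i=min(50*2^1,130)=100, bounds=[0,100]
  i=2: D_i=min(50*2^2,130)=130, bounds=[0,130]
  i=3: D_i=min(50*2^3,130)=130, bounds=[0,130]
  i=4: D_i=min(50*2^4,130)=130, bounds=[0,130]
  i=5: D_i=min(50*2^5,130)=130, bounds=[0,130]
  i=6: D_i=min(50*2^6,130)=130, bounds=[0,130]
  i=7: D_i=min(50*2^7,130)=130, bounds=[0,130]
  i=8: D_i=min(50*2^8,130)=130, bounds=[0,130]
  i=9: D_i=min(50*2^9,130)=130, bounds=[0,130]

Answer: [0,50] [0,100] [0,130] [0,130] [0,130] [0,130] [0,130] [0,130] [0,130] [0,130]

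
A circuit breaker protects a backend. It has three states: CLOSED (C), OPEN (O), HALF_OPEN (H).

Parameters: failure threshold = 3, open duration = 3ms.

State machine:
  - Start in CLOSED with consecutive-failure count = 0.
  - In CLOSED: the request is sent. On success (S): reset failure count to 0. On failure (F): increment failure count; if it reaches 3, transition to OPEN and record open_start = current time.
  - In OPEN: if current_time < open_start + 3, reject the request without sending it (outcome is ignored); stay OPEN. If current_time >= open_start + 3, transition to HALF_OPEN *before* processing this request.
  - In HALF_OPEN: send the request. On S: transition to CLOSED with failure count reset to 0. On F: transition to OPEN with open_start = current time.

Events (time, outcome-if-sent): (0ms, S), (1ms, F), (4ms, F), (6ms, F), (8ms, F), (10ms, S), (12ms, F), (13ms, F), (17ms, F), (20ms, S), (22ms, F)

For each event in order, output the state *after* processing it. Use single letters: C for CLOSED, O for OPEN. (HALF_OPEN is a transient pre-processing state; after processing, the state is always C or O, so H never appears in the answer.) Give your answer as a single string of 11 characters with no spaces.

State after each event:
  event#1 t=0ms outcome=S: state=CLOSED
  event#2 t=1ms outcome=F: state=CLOSED
  event#3 t=4ms outcome=F: state=CLOSED
  event#4 t=6ms outcome=F: state=OPEN
  event#5 t=8ms outcome=F: state=OPEN
  event#6 t=10ms outcome=S: state=CLOSED
  event#7 t=12ms outcome=F: state=CLOSED
  event#8 t=13ms outcome=F: state=CLOSED
  event#9 t=17ms outcome=F: state=OPEN
  event#10 t=20ms outcome=S: state=CLOSED
  event#11 t=22ms outcome=F: state=CLOSED

Answer: CCCOOCCCOCC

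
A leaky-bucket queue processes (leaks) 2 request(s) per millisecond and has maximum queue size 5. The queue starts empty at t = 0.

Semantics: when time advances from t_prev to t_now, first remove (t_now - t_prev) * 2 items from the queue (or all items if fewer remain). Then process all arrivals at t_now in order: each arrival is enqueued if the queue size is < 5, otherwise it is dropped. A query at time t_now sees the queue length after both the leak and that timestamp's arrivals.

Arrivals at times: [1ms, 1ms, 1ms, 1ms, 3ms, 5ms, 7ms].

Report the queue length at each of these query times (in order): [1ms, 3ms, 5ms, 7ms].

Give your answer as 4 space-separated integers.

Queue lengths at query times:
  query t=1ms: backlog = 4
  query t=3ms: backlog = 1
  query t=5ms: backlog = 1
  query t=7ms: backlog = 1

Answer: 4 1 1 1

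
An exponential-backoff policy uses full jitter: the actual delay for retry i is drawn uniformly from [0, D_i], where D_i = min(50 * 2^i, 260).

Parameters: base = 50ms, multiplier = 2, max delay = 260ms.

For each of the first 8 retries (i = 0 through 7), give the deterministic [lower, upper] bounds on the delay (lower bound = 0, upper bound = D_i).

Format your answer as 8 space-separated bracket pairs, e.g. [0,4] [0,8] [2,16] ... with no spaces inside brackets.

Answer: [0,50] [0,100] [0,200] [0,260] [0,260] [0,260] [0,260] [0,260]

Derivation:
Computing bounds per retry:
  i=0: D_i=min(50*2^0,260)=50, bounds=[0,50]
  i=1: D_i=min(50*2^1,260)=100, bounds=[0,100]
  i=2: D_i=min(50*2^2,260)=200, bounds=[0,200]
  i=3: D_i=min(50*2^3,260)=260, bounds=[0,260]
  i=4: D_i=min(50*2^4,260)=260, bounds=[0,260]
  i=5: D_i=min(50*2^5,260)=260, bounds=[0,260]
  i=6: D_i=min(50*2^6,260)=260, bounds=[0,260]
  i=7: D_i=min(50*2^7,260)=260, bounds=[0,260]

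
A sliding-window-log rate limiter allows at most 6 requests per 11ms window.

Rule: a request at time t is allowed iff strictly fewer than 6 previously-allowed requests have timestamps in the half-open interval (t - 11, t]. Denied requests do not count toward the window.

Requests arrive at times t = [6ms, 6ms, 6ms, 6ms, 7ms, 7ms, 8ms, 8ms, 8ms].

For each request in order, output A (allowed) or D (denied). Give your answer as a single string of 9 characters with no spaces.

Tracking allowed requests in the window:
  req#1 t=6ms: ALLOW
  req#2 t=6ms: ALLOW
  req#3 t=6ms: ALLOW
  req#4 t=6ms: ALLOW
  req#5 t=7ms: ALLOW
  req#6 t=7ms: ALLOW
  req#7 t=8ms: DENY
  req#8 t=8ms: DENY
  req#9 t=8ms: DENY

Answer: AAAAAADDD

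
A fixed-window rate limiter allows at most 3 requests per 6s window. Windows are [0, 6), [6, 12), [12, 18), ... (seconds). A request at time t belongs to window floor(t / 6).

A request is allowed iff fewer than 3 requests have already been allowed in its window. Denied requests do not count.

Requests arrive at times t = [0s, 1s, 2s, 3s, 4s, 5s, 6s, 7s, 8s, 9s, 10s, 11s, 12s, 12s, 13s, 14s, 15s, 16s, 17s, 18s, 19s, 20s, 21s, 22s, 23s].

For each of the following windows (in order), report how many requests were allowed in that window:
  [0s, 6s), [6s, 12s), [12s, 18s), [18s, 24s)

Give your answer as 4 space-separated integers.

Processing requests:
  req#1 t=0s (window 0): ALLOW
  req#2 t=1s (window 0): ALLOW
  req#3 t=2s (window 0): ALLOW
  req#4 t=3s (window 0): DENY
  req#5 t=4s (window 0): DENY
  req#6 t=5s (window 0): DENY
  req#7 t=6s (window 1): ALLOW
  req#8 t=7s (window 1): ALLOW
  req#9 t=8s (window 1): ALLOW
  req#10 t=9s (window 1): DENY
  req#11 t=10s (window 1): DENY
  req#12 t=11s (window 1): DENY
  req#13 t=12s (window 2): ALLOW
  req#14 t=12s (window 2): ALLOW
  req#15 t=13s (window 2): ALLOW
  req#16 t=14s (window 2): DENY
  req#17 t=15s (window 2): DENY
  req#18 t=16s (window 2): DENY
  req#19 t=17s (window 2): DENY
  req#20 t=18s (window 3): ALLOW
  req#21 t=19s (window 3): ALLOW
  req#22 t=20s (window 3): ALLOW
  req#23 t=21s (window 3): DENY
  req#24 t=22s (window 3): DENY
  req#25 t=23s (window 3): DENY

Allowed counts by window: 3 3 3 3

Answer: 3 3 3 3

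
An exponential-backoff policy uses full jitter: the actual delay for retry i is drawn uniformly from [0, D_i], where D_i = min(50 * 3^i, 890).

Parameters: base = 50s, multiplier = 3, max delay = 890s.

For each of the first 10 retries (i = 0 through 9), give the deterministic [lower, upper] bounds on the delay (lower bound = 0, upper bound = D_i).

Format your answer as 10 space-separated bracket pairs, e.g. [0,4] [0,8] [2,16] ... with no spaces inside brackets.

Answer: [0,50] [0,150] [0,450] [0,890] [0,890] [0,890] [0,890] [0,890] [0,890] [0,890]

Derivation:
Computing bounds per retry:
  i=0: D_i=min(50*3^0,890)=50, bounds=[0,50]
  i=1: D_i=min(50*3^1,890)=150, bounds=[0,150]
  i=2: D_i=min(50*3^2,890)=450, bounds=[0,450]
  i=3: D_i=min(50*3^3,890)=890, bounds=[0,890]
  i=4: D_i=min(50*3^4,890)=890, bounds=[0,890]
  i=5: D_i=min(50*3^5,890)=890, bounds=[0,890]
  i=6: D_i=min(50*3^6,890)=890, bounds=[0,890]
  i=7: D_i=min(50*3^7,890)=890, bounds=[0,890]
  i=8: D_i=min(50*3^8,890)=890, bounds=[0,890]
  i=9: D_i=min(50*3^9,890)=890, bounds=[0,890]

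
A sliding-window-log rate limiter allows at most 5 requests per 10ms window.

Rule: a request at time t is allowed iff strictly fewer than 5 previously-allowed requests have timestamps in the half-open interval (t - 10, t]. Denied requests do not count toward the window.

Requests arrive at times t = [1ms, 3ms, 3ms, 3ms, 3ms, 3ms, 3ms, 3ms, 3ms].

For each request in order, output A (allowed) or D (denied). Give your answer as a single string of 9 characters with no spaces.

Tracking allowed requests in the window:
  req#1 t=1ms: ALLOW
  req#2 t=3ms: ALLOW
  req#3 t=3ms: ALLOW
  req#4 t=3ms: ALLOW
  req#5 t=3ms: ALLOW
  req#6 t=3ms: DENY
  req#7 t=3ms: DENY
  req#8 t=3ms: DENY
  req#9 t=3ms: DENY

Answer: AAAAADDDD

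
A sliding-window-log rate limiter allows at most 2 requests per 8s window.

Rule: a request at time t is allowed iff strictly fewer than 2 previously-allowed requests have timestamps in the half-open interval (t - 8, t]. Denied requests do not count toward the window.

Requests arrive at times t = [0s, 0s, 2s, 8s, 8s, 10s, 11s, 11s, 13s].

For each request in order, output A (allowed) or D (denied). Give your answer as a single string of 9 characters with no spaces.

Tracking allowed requests in the window:
  req#1 t=0s: ALLOW
  req#2 t=0s: ALLOW
  req#3 t=2s: DENY
  req#4 t=8s: ALLOW
  req#5 t=8s: ALLOW
  req#6 t=10s: DENY
  req#7 t=11s: DENY
  req#8 t=11s: DENY
  req#9 t=13s: DENY

Answer: AADAADDDD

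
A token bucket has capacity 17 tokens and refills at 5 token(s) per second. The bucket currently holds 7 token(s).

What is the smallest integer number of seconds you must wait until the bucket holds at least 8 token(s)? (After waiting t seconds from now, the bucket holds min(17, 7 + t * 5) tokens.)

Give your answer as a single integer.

Answer: 1

Derivation:
Need 7 + t * 5 >= 8, so t >= 1/5.
Smallest integer t = ceil(1/5) = 1.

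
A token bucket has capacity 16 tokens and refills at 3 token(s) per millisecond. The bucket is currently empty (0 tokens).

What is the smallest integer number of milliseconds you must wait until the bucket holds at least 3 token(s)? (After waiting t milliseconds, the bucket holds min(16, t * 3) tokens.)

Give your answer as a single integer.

Answer: 1

Derivation:
Need t * 3 >= 3, so t >= 3/3.
Smallest integer t = ceil(3/3) = 1.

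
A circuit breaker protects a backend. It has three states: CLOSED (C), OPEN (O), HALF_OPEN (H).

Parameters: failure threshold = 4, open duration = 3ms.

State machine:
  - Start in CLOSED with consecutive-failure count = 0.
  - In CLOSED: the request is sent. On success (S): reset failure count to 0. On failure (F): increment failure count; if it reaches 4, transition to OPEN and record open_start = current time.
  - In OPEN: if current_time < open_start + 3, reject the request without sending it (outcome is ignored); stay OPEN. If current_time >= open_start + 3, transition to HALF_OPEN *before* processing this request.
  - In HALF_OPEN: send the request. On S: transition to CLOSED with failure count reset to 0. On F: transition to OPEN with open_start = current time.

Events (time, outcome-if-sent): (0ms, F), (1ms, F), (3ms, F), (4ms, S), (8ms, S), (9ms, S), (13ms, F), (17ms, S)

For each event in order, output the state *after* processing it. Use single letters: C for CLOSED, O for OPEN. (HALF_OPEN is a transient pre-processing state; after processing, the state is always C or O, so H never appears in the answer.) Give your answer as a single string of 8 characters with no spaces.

Answer: CCCCCCCC

Derivation:
State after each event:
  event#1 t=0ms outcome=F: state=CLOSED
  event#2 t=1ms outcome=F: state=CLOSED
  event#3 t=3ms outcome=F: state=CLOSED
  event#4 t=4ms outcome=S: state=CLOSED
  event#5 t=8ms outcome=S: state=CLOSED
  event#6 t=9ms outcome=S: state=CLOSED
  event#7 t=13ms outcome=F: state=CLOSED
  event#8 t=17ms outcome=S: state=CLOSED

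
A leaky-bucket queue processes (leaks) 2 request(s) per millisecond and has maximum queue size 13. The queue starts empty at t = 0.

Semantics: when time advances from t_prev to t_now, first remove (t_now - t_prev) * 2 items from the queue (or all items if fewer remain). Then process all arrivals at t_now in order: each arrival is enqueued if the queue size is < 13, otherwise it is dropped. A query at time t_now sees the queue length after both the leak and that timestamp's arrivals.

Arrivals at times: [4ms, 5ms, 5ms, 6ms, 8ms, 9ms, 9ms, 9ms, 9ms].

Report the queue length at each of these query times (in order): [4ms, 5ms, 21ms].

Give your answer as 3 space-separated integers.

Queue lengths at query times:
  query t=4ms: backlog = 1
  query t=5ms: backlog = 2
  query t=21ms: backlog = 0

Answer: 1 2 0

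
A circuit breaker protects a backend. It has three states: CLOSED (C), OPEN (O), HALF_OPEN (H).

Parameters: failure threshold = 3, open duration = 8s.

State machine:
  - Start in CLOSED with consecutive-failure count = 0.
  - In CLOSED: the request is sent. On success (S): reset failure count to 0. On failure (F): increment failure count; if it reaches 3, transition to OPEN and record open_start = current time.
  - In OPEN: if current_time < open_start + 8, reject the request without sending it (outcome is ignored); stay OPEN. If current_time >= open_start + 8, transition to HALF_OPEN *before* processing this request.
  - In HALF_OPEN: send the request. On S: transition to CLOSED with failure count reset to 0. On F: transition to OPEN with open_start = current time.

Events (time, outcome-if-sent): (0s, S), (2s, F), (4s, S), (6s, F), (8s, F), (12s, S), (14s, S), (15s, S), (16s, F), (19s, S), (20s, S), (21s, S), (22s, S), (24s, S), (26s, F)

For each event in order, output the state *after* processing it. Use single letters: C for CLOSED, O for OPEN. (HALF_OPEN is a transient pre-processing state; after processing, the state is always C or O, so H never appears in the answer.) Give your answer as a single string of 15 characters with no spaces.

State after each event:
  event#1 t=0s outcome=S: state=CLOSED
  event#2 t=2s outcome=F: state=CLOSED
  event#3 t=4s outcome=S: state=CLOSED
  event#4 t=6s outcome=F: state=CLOSED
  event#5 t=8s outcome=F: state=CLOSED
  event#6 t=12s outcome=S: state=CLOSED
  event#7 t=14s outcome=S: state=CLOSED
  event#8 t=15s outcome=S: state=CLOSED
  event#9 t=16s outcome=F: state=CLOSED
  event#10 t=19s outcome=S: state=CLOSED
  event#11 t=20s outcome=S: state=CLOSED
  event#12 t=21s outcome=S: state=CLOSED
  event#13 t=22s outcome=S: state=CLOSED
  event#14 t=24s outcome=S: state=CLOSED
  event#15 t=26s outcome=F: state=CLOSED

Answer: CCCCCCCCCCCCCCC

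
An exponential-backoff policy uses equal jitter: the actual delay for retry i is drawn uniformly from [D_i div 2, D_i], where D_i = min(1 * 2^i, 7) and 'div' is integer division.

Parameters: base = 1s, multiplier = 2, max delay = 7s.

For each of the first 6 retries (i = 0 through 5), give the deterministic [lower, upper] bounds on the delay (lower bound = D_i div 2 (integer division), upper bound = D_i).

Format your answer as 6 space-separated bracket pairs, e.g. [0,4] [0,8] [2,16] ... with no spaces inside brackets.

Answer: [0,1] [1,2] [2,4] [3,7] [3,7] [3,7]

Derivation:
Computing bounds per retry:
  i=0: D_i=min(1*2^0,7)=1, bounds=[0,1]
  i=1: D_i=min(1*2^1,7)=2, bounds=[1,2]
  i=2: D_i=min(1*2^2,7)=4, bounds=[2,4]
  i=3: D_i=min(1*2^3,7)=7, bounds=[3,7]
  i=4: D_i=min(1*2^4,7)=7, bounds=[3,7]
  i=5: D_i=min(1*2^5,7)=7, bounds=[3,7]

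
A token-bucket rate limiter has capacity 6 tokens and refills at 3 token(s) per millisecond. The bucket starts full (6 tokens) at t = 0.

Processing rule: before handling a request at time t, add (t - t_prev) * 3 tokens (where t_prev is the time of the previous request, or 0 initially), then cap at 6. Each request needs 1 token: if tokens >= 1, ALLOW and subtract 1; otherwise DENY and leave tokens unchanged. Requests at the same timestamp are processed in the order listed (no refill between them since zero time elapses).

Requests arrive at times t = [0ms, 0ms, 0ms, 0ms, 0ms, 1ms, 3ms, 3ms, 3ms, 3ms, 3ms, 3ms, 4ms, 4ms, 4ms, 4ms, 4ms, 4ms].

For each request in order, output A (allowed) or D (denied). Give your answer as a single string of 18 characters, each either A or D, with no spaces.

Answer: AAAAAAAAAAAAAAADDD

Derivation:
Simulating step by step:
  req#1 t=0ms: ALLOW
  req#2 t=0ms: ALLOW
  req#3 t=0ms: ALLOW
  req#4 t=0ms: ALLOW
  req#5 t=0ms: ALLOW
  req#6 t=1ms: ALLOW
  req#7 t=3ms: ALLOW
  req#8 t=3ms: ALLOW
  req#9 t=3ms: ALLOW
  req#10 t=3ms: ALLOW
  req#11 t=3ms: ALLOW
  req#12 t=3ms: ALLOW
  req#13 t=4ms: ALLOW
  req#14 t=4ms: ALLOW
  req#15 t=4ms: ALLOW
  req#16 t=4ms: DENY
  req#17 t=4ms: DENY
  req#18 t=4ms: DENY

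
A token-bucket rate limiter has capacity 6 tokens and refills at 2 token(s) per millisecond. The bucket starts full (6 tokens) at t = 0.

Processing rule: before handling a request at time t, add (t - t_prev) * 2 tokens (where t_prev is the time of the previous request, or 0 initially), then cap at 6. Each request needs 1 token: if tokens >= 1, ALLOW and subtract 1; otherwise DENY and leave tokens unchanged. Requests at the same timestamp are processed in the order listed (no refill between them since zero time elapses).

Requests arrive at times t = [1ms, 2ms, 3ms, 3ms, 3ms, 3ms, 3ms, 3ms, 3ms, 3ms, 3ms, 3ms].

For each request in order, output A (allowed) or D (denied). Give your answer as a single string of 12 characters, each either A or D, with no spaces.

Answer: AAAAAAAADDDD

Derivation:
Simulating step by step:
  req#1 t=1ms: ALLOW
  req#2 t=2ms: ALLOW
  req#3 t=3ms: ALLOW
  req#4 t=3ms: ALLOW
  req#5 t=3ms: ALLOW
  req#6 t=3ms: ALLOW
  req#7 t=3ms: ALLOW
  req#8 t=3ms: ALLOW
  req#9 t=3ms: DENY
  req#10 t=3ms: DENY
  req#11 t=3ms: DENY
  req#12 t=3ms: DENY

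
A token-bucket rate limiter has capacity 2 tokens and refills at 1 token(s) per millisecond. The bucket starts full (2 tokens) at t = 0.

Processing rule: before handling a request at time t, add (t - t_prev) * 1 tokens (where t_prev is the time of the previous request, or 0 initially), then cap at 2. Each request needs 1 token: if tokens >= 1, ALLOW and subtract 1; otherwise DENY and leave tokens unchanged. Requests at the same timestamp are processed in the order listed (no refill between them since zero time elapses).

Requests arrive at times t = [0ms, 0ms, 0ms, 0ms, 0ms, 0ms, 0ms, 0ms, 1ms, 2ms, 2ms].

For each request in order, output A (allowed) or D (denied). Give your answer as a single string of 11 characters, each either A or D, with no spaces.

Answer: AADDDDDDAAD

Derivation:
Simulating step by step:
  req#1 t=0ms: ALLOW
  req#2 t=0ms: ALLOW
  req#3 t=0ms: DENY
  req#4 t=0ms: DENY
  req#5 t=0ms: DENY
  req#6 t=0ms: DENY
  req#7 t=0ms: DENY
  req#8 t=0ms: DENY
  req#9 t=1ms: ALLOW
  req#10 t=2ms: ALLOW
  req#11 t=2ms: DENY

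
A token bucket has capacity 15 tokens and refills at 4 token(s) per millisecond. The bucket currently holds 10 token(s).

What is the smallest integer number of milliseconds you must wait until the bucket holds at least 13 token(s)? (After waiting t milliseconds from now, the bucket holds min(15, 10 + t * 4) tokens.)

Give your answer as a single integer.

Answer: 1

Derivation:
Need 10 + t * 4 >= 13, so t >= 3/4.
Smallest integer t = ceil(3/4) = 1.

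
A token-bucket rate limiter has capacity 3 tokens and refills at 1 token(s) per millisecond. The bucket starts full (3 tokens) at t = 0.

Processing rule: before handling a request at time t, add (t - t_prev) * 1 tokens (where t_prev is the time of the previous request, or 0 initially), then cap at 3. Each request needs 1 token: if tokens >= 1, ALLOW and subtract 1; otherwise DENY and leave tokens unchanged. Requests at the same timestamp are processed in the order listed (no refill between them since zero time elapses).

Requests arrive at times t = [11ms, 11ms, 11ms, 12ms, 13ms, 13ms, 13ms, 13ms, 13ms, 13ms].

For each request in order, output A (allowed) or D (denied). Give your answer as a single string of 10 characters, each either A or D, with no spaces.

Simulating step by step:
  req#1 t=11ms: ALLOW
  req#2 t=11ms: ALLOW
  req#3 t=11ms: ALLOW
  req#4 t=12ms: ALLOW
  req#5 t=13ms: ALLOW
  req#6 t=13ms: DENY
  req#7 t=13ms: DENY
  req#8 t=13ms: DENY
  req#9 t=13ms: DENY
  req#10 t=13ms: DENY

Answer: AAAAADDDDD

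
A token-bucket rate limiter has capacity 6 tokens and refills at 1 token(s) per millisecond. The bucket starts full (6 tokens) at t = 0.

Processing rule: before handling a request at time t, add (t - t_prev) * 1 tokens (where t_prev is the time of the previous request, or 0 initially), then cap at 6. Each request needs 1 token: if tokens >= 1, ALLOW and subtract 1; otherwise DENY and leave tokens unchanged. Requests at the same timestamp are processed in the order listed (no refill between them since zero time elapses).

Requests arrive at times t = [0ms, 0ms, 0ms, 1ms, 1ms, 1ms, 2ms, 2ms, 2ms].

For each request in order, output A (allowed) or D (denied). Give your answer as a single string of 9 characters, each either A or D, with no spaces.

Simulating step by step:
  req#1 t=0ms: ALLOW
  req#2 t=0ms: ALLOW
  req#3 t=0ms: ALLOW
  req#4 t=1ms: ALLOW
  req#5 t=1ms: ALLOW
  req#6 t=1ms: ALLOW
  req#7 t=2ms: ALLOW
  req#8 t=2ms: ALLOW
  req#9 t=2ms: DENY

Answer: AAAAAAAAD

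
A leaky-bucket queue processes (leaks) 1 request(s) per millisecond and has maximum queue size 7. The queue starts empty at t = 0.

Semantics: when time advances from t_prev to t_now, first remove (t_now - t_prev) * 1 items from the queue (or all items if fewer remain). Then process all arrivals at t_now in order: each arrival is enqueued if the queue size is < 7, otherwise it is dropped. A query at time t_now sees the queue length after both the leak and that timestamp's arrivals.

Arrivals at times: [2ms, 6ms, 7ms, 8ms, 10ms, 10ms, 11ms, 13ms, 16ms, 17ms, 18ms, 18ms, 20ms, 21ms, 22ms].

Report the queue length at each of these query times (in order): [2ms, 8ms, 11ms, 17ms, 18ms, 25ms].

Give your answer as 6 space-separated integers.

Queue lengths at query times:
  query t=2ms: backlog = 1
  query t=8ms: backlog = 1
  query t=11ms: backlog = 2
  query t=17ms: backlog = 1
  query t=18ms: backlog = 2
  query t=25ms: backlog = 0

Answer: 1 1 2 1 2 0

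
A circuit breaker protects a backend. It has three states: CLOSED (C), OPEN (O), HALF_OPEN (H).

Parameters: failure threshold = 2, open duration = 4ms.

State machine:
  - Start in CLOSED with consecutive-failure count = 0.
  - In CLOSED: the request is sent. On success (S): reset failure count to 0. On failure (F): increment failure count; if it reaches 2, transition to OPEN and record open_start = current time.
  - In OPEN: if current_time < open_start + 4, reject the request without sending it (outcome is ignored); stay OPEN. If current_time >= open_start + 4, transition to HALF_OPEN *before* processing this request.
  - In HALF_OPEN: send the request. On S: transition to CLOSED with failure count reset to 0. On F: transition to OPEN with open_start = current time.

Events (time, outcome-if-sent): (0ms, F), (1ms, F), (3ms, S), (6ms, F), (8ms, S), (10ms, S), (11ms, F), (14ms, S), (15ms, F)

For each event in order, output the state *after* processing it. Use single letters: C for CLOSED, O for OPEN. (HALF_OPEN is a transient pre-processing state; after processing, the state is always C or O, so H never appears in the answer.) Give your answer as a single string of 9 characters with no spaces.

Answer: COOOOCCCC

Derivation:
State after each event:
  event#1 t=0ms outcome=F: state=CLOSED
  event#2 t=1ms outcome=F: state=OPEN
  event#3 t=3ms outcome=S: state=OPEN
  event#4 t=6ms outcome=F: state=OPEN
  event#5 t=8ms outcome=S: state=OPEN
  event#6 t=10ms outcome=S: state=CLOSED
  event#7 t=11ms outcome=F: state=CLOSED
  event#8 t=14ms outcome=S: state=CLOSED
  event#9 t=15ms outcome=F: state=CLOSED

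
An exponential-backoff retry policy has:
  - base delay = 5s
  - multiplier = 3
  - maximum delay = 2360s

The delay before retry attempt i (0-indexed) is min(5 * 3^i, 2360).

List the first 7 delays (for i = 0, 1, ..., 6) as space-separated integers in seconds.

Computing each delay:
  i=0: min(5*3^0, 2360) = 5
  i=1: min(5*3^1, 2360) = 15
  i=2: min(5*3^2, 2360) = 45
  i=3: min(5*3^3, 2360) = 135
  i=4: min(5*3^4, 2360) = 405
  i=5: min(5*3^5, 2360) = 1215
  i=6: min(5*3^6, 2360) = 2360

Answer: 5 15 45 135 405 1215 2360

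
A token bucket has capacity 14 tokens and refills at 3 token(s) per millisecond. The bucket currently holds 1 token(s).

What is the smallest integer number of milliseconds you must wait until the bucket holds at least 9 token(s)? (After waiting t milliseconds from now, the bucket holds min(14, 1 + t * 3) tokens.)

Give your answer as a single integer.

Answer: 3

Derivation:
Need 1 + t * 3 >= 9, so t >= 8/3.
Smallest integer t = ceil(8/3) = 3.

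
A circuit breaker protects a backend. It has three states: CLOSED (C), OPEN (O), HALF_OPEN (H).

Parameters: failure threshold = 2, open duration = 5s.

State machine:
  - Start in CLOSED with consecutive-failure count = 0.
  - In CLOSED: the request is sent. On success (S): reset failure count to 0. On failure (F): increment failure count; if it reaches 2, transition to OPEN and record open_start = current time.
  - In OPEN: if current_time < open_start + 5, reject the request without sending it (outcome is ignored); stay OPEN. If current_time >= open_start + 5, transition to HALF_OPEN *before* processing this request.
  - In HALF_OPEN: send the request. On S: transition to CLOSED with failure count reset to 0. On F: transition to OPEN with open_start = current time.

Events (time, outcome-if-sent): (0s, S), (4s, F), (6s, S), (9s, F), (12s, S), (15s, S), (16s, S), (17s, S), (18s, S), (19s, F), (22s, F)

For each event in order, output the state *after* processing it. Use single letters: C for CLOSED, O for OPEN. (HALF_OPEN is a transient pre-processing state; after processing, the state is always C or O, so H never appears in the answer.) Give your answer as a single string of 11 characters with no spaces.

State after each event:
  event#1 t=0s outcome=S: state=CLOSED
  event#2 t=4s outcome=F: state=CLOSED
  event#3 t=6s outcome=S: state=CLOSED
  event#4 t=9s outcome=F: state=CLOSED
  event#5 t=12s outcome=S: state=CLOSED
  event#6 t=15s outcome=S: state=CLOSED
  event#7 t=16s outcome=S: state=CLOSED
  event#8 t=17s outcome=S: state=CLOSED
  event#9 t=18s outcome=S: state=CLOSED
  event#10 t=19s outcome=F: state=CLOSED
  event#11 t=22s outcome=F: state=OPEN

Answer: CCCCCCCCCCO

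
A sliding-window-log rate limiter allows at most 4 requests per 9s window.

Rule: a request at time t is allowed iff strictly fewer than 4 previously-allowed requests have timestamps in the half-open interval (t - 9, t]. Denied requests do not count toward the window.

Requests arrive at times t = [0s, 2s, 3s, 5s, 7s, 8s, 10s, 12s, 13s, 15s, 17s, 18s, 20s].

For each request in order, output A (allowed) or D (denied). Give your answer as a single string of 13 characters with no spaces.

Answer: AAAADDAAAADDA

Derivation:
Tracking allowed requests in the window:
  req#1 t=0s: ALLOW
  req#2 t=2s: ALLOW
  req#3 t=3s: ALLOW
  req#4 t=5s: ALLOW
  req#5 t=7s: DENY
  req#6 t=8s: DENY
  req#7 t=10s: ALLOW
  req#8 t=12s: ALLOW
  req#9 t=13s: ALLOW
  req#10 t=15s: ALLOW
  req#11 t=17s: DENY
  req#12 t=18s: DENY
  req#13 t=20s: ALLOW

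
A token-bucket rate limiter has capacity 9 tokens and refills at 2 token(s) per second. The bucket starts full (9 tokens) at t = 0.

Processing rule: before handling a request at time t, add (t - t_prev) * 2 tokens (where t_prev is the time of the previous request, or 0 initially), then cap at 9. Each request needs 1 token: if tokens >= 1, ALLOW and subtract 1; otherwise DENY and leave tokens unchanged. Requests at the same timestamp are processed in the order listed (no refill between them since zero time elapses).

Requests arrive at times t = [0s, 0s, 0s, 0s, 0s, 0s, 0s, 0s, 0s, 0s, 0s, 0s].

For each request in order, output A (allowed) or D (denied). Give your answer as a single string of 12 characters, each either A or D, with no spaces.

Simulating step by step:
  req#1 t=0s: ALLOW
  req#2 t=0s: ALLOW
  req#3 t=0s: ALLOW
  req#4 t=0s: ALLOW
  req#5 t=0s: ALLOW
  req#6 t=0s: ALLOW
  req#7 t=0s: ALLOW
  req#8 t=0s: ALLOW
  req#9 t=0s: ALLOW
  req#10 t=0s: DENY
  req#11 t=0s: DENY
  req#12 t=0s: DENY

Answer: AAAAAAAAADDD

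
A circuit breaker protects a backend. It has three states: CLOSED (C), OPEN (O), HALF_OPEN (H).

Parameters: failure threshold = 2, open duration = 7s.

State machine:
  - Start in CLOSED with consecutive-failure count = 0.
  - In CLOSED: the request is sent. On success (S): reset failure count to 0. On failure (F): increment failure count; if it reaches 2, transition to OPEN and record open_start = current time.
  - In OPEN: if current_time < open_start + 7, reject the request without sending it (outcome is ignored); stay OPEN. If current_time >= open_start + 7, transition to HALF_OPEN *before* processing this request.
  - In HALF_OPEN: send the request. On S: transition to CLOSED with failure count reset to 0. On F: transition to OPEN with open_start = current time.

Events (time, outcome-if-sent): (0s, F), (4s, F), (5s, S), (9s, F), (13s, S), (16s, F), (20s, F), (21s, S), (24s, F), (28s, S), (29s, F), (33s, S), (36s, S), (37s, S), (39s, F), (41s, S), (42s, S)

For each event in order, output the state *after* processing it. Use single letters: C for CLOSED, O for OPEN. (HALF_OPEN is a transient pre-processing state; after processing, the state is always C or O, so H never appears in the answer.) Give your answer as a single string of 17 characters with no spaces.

Answer: COOOCCOOOCCCCCCCC

Derivation:
State after each event:
  event#1 t=0s outcome=F: state=CLOSED
  event#2 t=4s outcome=F: state=OPEN
  event#3 t=5s outcome=S: state=OPEN
  event#4 t=9s outcome=F: state=OPEN
  event#5 t=13s outcome=S: state=CLOSED
  event#6 t=16s outcome=F: state=CLOSED
  event#7 t=20s outcome=F: state=OPEN
  event#8 t=21s outcome=S: state=OPEN
  event#9 t=24s outcome=F: state=OPEN
  event#10 t=28s outcome=S: state=CLOSED
  event#11 t=29s outcome=F: state=CLOSED
  event#12 t=33s outcome=S: state=CLOSED
  event#13 t=36s outcome=S: state=CLOSED
  event#14 t=37s outcome=S: state=CLOSED
  event#15 t=39s outcome=F: state=CLOSED
  event#16 t=41s outcome=S: state=CLOSED
  event#17 t=42s outcome=S: state=CLOSED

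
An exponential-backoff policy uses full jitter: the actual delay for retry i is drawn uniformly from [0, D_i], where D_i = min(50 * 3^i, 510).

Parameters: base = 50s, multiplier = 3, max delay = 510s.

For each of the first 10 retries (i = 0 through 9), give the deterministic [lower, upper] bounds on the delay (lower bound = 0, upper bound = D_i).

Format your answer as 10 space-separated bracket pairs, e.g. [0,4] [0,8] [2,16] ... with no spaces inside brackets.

Computing bounds per retry:
  i=0: D_i=min(50*3^0,510)=50, bounds=[0,50]
  i=1: D_i=min(50*3^1,510)=150, bounds=[0,150]
  i=2: D_i=min(50*3^2,510)=450, bounds=[0,450]
  i=3: D_i=min(50*3^3,510)=510, bounds=[0,510]
  i=4: D_i=min(50*3^4,510)=510, bounds=[0,510]
  i=5: D_i=min(50*3^5,510)=510, bounds=[0,510]
  i=6: D_i=min(50*3^6,510)=510, bounds=[0,510]
  i=7: D_i=min(50*3^7,510)=510, bounds=[0,510]
  i=8: D_i=min(50*3^8,510)=510, bounds=[0,510]
  i=9: D_i=min(50*3^9,510)=510, bounds=[0,510]

Answer: [0,50] [0,150] [0,450] [0,510] [0,510] [0,510] [0,510] [0,510] [0,510] [0,510]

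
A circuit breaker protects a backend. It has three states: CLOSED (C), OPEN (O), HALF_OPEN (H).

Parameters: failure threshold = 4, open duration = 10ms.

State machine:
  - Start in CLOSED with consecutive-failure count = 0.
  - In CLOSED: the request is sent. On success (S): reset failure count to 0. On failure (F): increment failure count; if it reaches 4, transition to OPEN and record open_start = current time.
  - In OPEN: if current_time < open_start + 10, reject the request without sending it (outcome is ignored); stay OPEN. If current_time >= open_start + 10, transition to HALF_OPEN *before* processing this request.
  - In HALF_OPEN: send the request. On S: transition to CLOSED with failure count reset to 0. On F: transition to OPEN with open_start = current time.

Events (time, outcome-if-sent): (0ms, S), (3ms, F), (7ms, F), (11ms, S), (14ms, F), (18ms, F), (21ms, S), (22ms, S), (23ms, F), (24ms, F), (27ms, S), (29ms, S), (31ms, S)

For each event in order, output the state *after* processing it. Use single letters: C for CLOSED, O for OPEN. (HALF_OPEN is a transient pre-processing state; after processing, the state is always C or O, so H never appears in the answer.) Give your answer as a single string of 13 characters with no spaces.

State after each event:
  event#1 t=0ms outcome=S: state=CLOSED
  event#2 t=3ms outcome=F: state=CLOSED
  event#3 t=7ms outcome=F: state=CLOSED
  event#4 t=11ms outcome=S: state=CLOSED
  event#5 t=14ms outcome=F: state=CLOSED
  event#6 t=18ms outcome=F: state=CLOSED
  event#7 t=21ms outcome=S: state=CLOSED
  event#8 t=22ms outcome=S: state=CLOSED
  event#9 t=23ms outcome=F: state=CLOSED
  event#10 t=24ms outcome=F: state=CLOSED
  event#11 t=27ms outcome=S: state=CLOSED
  event#12 t=29ms outcome=S: state=CLOSED
  event#13 t=31ms outcome=S: state=CLOSED

Answer: CCCCCCCCCCCCC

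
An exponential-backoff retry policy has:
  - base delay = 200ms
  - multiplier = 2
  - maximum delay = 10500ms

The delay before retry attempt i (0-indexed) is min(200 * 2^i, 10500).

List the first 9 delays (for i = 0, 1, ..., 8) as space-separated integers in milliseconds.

Computing each delay:
  i=0: min(200*2^0, 10500) = 200
  i=1: min(200*2^1, 10500) = 400
  i=2: min(200*2^2, 10500) = 800
  i=3: min(200*2^3, 10500) = 1600
  i=4: min(200*2^4, 10500) = 3200
  i=5: min(200*2^5, 10500) = 6400
  i=6: min(200*2^6, 10500) = 10500
  i=7: min(200*2^7, 10500) = 10500
  i=8: min(200*2^8, 10500) = 10500

Answer: 200 400 800 1600 3200 6400 10500 10500 10500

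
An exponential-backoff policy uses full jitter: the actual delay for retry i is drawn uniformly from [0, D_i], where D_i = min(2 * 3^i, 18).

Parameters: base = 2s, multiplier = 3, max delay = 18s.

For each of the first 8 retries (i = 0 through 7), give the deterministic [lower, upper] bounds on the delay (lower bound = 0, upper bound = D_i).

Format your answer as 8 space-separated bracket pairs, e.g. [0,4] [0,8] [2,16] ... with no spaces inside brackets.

Answer: [0,2] [0,6] [0,18] [0,18] [0,18] [0,18] [0,18] [0,18]

Derivation:
Computing bounds per retry:
  i=0: D_i=min(2*3^0,18)=2, bounds=[0,2]
  i=1: D_i=min(2*3^1,18)=6, bounds=[0,6]
  i=2: D_i=min(2*3^2,18)=18, bounds=[0,18]
  i=3: D_i=min(2*3^3,18)=18, bounds=[0,18]
  i=4: D_i=min(2*3^4,18)=18, bounds=[0,18]
  i=5: D_i=min(2*3^5,18)=18, bounds=[0,18]
  i=6: D_i=min(2*3^6,18)=18, bounds=[0,18]
  i=7: D_i=min(2*3^7,18)=18, bounds=[0,18]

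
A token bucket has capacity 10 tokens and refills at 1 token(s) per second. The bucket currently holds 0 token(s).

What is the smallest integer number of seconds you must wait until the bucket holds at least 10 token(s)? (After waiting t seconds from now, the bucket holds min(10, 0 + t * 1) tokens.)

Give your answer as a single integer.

Need 0 + t * 1 >= 10, so t >= 10/1.
Smallest integer t = ceil(10/1) = 10.

Answer: 10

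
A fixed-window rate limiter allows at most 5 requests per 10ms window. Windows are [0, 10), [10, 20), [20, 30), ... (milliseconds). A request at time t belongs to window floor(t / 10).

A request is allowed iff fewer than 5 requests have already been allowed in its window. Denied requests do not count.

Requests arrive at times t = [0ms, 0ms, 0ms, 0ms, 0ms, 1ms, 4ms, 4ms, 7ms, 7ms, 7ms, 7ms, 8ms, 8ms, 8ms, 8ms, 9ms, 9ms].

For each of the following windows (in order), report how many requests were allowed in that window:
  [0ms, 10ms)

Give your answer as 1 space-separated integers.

Processing requests:
  req#1 t=0ms (window 0): ALLOW
  req#2 t=0ms (window 0): ALLOW
  req#3 t=0ms (window 0): ALLOW
  req#4 t=0ms (window 0): ALLOW
  req#5 t=0ms (window 0): ALLOW
  req#6 t=1ms (window 0): DENY
  req#7 t=4ms (window 0): DENY
  req#8 t=4ms (window 0): DENY
  req#9 t=7ms (window 0): DENY
  req#10 t=7ms (window 0): DENY
  req#11 t=7ms (window 0): DENY
  req#12 t=7ms (window 0): DENY
  req#13 t=8ms (window 0): DENY
  req#14 t=8ms (window 0): DENY
  req#15 t=8ms (window 0): DENY
  req#16 t=8ms (window 0): DENY
  req#17 t=9ms (window 0): DENY
  req#18 t=9ms (window 0): DENY

Allowed counts by window: 5

Answer: 5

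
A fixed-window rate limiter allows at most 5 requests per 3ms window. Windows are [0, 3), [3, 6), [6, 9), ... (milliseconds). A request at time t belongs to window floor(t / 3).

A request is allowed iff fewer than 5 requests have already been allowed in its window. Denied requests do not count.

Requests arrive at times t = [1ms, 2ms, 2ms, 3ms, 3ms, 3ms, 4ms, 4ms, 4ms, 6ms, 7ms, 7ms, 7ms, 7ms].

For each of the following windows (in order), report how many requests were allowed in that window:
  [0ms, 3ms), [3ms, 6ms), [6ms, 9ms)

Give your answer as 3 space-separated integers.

Processing requests:
  req#1 t=1ms (window 0): ALLOW
  req#2 t=2ms (window 0): ALLOW
  req#3 t=2ms (window 0): ALLOW
  req#4 t=3ms (window 1): ALLOW
  req#5 t=3ms (window 1): ALLOW
  req#6 t=3ms (window 1): ALLOW
  req#7 t=4ms (window 1): ALLOW
  req#8 t=4ms (window 1): ALLOW
  req#9 t=4ms (window 1): DENY
  req#10 t=6ms (window 2): ALLOW
  req#11 t=7ms (window 2): ALLOW
  req#12 t=7ms (window 2): ALLOW
  req#13 t=7ms (window 2): ALLOW
  req#14 t=7ms (window 2): ALLOW

Allowed counts by window: 3 5 5

Answer: 3 5 5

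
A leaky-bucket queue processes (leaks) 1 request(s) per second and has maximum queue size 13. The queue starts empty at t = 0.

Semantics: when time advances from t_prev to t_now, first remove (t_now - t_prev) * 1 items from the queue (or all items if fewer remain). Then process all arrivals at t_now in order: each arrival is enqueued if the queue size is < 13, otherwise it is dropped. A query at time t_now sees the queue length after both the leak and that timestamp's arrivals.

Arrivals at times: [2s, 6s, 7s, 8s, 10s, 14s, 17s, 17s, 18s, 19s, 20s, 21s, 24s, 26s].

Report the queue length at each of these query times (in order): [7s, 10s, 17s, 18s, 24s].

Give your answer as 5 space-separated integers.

Answer: 1 1 2 2 1

Derivation:
Queue lengths at query times:
  query t=7s: backlog = 1
  query t=10s: backlog = 1
  query t=17s: backlog = 2
  query t=18s: backlog = 2
  query t=24s: backlog = 1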